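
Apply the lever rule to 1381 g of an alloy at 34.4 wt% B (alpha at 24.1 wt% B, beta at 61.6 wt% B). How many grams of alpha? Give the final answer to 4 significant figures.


f_alpha = (C_beta - C0) / (C_beta - C_alpha)
f_alpha = (61.6 - 34.4) / (61.6 - 24.1) = 0.725333
m_alpha = f_alpha * m_total = 0.725333 * 1381 = 1002 g


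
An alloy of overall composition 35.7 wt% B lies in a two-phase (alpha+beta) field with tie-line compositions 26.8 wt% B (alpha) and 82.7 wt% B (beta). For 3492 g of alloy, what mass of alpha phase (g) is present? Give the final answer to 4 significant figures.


f_alpha = (C_beta - C0) / (C_beta - C_alpha)
f_alpha = (82.7 - 35.7) / (82.7 - 26.8) = 0.840787
m_alpha = f_alpha * m_total = 0.840787 * 3492 = 2936 g


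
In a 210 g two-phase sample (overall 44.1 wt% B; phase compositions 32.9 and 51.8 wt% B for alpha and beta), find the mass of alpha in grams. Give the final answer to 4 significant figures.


f_alpha = (C_beta - C0) / (C_beta - C_alpha)
f_alpha = (51.8 - 44.1) / (51.8 - 32.9) = 0.407407
m_alpha = f_alpha * m_total = 0.407407 * 210 = 85.56 g


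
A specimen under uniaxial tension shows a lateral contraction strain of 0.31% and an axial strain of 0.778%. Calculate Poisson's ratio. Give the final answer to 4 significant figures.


nu = -epsilon_lat / epsilon_axial
Lateral strain is contraction (negative), so using magnitudes:
nu = 0.31 / 0.778
nu = 0.3985


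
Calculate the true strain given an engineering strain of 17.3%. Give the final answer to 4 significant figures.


epsilon_true = ln(1 + epsilon_eng)
epsilon_true = ln(1 + 0.173)
epsilon_true = 0.1596


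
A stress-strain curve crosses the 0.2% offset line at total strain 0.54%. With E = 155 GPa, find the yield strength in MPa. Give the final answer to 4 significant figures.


Offset strain = 0.002
Elastic strain at yield = total_strain - offset = 5.4e-03 - 0.002 = 3.4e-03
sigma_y = E * elastic_strain = 155000 * 3.4e-03
sigma_y = 527 MPa


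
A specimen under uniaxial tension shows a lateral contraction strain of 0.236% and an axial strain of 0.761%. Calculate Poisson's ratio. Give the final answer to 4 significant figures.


nu = -epsilon_lat / epsilon_axial
Lateral strain is contraction (negative), so using magnitudes:
nu = 0.236 / 0.761
nu = 0.3101


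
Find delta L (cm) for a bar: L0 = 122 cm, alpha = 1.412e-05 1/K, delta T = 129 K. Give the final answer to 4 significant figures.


dL = L0 * alpha * dT
dL = 122 * 1.412e-05 * 129
dL = 0.2222 cm


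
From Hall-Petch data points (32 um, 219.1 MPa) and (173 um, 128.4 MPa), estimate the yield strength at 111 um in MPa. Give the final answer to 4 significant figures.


sigma_y = sigma0 + k / sqrt(d)
1/sqrt(d1) = 1/sqrt(3.2e-05) = 176.777;  1/sqrt(d2) = 76.0286
k = (sigma1 - sigma2) / (1/sqrt(d1) - 1/sqrt(d2)) = (219.1 - 128.4) / (176.777 - 76.0286) = 0.900265 MPa*m^0.5
sigma0 = sigma1 - k/sqrt(d1) = 219.1 - 0.900265*176.777 = 59.9541 MPa
sigma_y(d3) = 59.9541 + 0.900265 / sqrt(1.11e-04) = 145.4 MPa


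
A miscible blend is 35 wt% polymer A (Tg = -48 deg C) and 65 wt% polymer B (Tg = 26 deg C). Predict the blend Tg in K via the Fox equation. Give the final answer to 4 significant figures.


1/Tg = w1/Tg1 + w2/Tg2 (in Kelvin)
Tg1 = 225.15 K, Tg2 = 299.15 K
1/Tg = 0.35/225.15 + 0.65/299.15
Tg = 268.3 K


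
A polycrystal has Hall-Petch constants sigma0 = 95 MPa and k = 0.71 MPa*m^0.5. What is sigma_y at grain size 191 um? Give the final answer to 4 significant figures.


sigma_y = sigma0 + k / sqrt(d)
d = 191 um = 1.91e-04 m
sigma_y = 95 + 0.71 / sqrt(1.91e-04)
sigma_y = 146.4 MPa


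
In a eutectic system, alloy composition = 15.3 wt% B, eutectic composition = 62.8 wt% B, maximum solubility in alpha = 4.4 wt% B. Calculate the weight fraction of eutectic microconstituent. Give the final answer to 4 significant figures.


f_primary = (C_e - C0) / (C_e - C_alpha_max)
f_primary = (62.8 - 15.3) / (62.8 - 4.4)
f_primary = 0.813356
f_eutectic = 1 - 0.813356 = 0.1866


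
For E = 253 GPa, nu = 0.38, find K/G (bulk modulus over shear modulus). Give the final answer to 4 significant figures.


G = E / (2*(1+nu))
G = 253 / (2*(1+0.38)) = 91.6667 GPa
K = E / (3*(1-2*nu))
K = 253 / (3*(1-2*0.38)) = 351.389 GPa
K/G = 351.389 / 91.6667 = 3.833


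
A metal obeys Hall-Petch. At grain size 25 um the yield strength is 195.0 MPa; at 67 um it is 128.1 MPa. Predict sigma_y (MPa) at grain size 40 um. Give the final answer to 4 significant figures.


sigma_y = sigma0 + k / sqrt(d)
1/sqrt(d1) = 1/sqrt(2.5e-05) = 200;  1/sqrt(d2) = 122.169
k = (sigma1 - sigma2) / (1/sqrt(d1) - 1/sqrt(d2)) = (195.0 - 128.1) / (200 - 122.169) = 0.85956 MPa*m^0.5
sigma0 = sigma1 - k/sqrt(d1) = 195.0 - 0.85956*200 = 23.0881 MPa
sigma_y(d3) = 23.0881 + 0.85956 / sqrt(4e-05) = 159 MPa


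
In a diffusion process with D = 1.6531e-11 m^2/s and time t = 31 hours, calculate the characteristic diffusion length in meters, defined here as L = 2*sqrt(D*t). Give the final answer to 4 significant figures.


t = 31 hr = 111600 s
Diffusion length = 2*sqrt(D*t)
= 2*sqrt(1.6531e-11 * 111600)
= 2.717e-03 m


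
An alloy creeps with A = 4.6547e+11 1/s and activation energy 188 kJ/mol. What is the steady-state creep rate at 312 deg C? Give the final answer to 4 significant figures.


rate = A * exp(-Q / (R*T))
T = 312 + 273.15 = 585.15 K
rate = 4.6547e+11 * exp(-188e3 / (8.314 * 585.15))
rate = 7.675e-06 1/s


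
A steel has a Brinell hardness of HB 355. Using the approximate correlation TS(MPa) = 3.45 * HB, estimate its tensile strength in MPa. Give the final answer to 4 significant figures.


TS (MPa) = 3.45 * HB
TS = 3.45 * 355
TS = 1225 MPa


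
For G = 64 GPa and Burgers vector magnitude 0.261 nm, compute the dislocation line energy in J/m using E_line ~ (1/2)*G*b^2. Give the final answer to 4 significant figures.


E = G*b^2/2
b = 0.261 nm = 2.61e-10 m
G = 64 GPa = 6.4e+10 Pa
E = 0.5 * 6.4e+10 * (2.61e-10)^2
E = 2.18e-09 J/m


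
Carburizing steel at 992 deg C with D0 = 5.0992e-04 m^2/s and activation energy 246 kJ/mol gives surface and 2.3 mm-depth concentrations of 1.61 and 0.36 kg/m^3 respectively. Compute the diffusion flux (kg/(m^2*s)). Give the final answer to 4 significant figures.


Step 1: D = D0 * exp(-Qd/(R*T))
T = 992 + 273.15 = 1265.15 K
D = 5.0992e-04 * exp(-246e3 / (8.314 * 1265.15)) = 3.55187e-14 m^2/s
Step 2: J = D * (C1 - C2) / dx
J = 3.55187e-14 * (1.61 - 0.36) / 2.3e-03
J = 1.93e-11 kg/(m^2*s)


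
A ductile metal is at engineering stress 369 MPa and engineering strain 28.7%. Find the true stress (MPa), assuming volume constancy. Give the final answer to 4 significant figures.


sigma_true = sigma_eng * (1 + epsilon_eng)
sigma_true = 369 * (1 + 0.287)
sigma_true = 474.9 MPa


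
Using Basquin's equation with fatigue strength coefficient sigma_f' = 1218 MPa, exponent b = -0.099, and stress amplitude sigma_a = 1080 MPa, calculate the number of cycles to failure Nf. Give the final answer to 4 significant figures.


sigma_a = sigma_f' * (2*Nf)^b
2*Nf = (sigma_a / sigma_f')^(1/b)
2*Nf = (1080 / 1218)^(1/-0.099)
2*Nf = 3.36907
Nf = 1.685 cycles


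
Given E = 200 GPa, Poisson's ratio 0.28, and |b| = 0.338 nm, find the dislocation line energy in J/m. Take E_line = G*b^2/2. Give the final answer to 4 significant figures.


Step 1: G = E / (2*(1+nu))
G = 200 / (2*(1+0.28)) = 78.125 GPa = 7.8125e+10 Pa
Step 2: E_line = G*b^2/2
b = 0.338 nm = 3.38e-10 m
E_line = 0.5 * 7.8125e+10 * (3.38e-10)^2 = 4.463e-09 J/m


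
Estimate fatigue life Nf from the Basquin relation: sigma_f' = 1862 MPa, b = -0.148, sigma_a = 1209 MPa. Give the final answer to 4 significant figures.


sigma_a = sigma_f' * (2*Nf)^b
2*Nf = (sigma_a / sigma_f')^(1/b)
2*Nf = (1209 / 1862)^(1/-0.148)
2*Nf = 18.5034
Nf = 9.252 cycles


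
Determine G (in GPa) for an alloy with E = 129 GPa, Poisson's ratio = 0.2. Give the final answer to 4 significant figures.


G = E / (2*(1+nu))
G = 129 / (2*(1+0.2))
G = 53.75 GPa


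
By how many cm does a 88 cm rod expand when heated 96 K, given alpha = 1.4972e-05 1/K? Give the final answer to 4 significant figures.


dL = L0 * alpha * dT
dL = 88 * 1.4972e-05 * 96
dL = 0.1265 cm


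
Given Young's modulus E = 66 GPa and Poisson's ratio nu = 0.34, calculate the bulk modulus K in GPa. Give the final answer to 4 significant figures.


K = E / (3*(1-2*nu))
K = 66 / (3*(1-2*0.34))
K = 68.75 GPa


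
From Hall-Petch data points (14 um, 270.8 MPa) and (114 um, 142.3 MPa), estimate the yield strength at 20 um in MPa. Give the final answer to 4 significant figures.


sigma_y = sigma0 + k / sqrt(d)
1/sqrt(d1) = 1/sqrt(1.4e-05) = 267.261;  1/sqrt(d2) = 93.6586
k = (sigma1 - sigma2) / (1/sqrt(d1) - 1/sqrt(d2)) = (270.8 - 142.3) / (267.261 - 93.6586) = 0.740196 MPa*m^0.5
sigma0 = sigma1 - k/sqrt(d1) = 270.8 - 0.740196*267.261 = 72.9743 MPa
sigma_y(d3) = 72.9743 + 0.740196 / sqrt(2e-05) = 238.5 MPa


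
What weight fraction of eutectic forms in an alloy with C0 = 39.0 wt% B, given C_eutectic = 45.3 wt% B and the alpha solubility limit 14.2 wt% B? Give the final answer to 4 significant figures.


f_primary = (C_e - C0) / (C_e - C_alpha_max)
f_primary = (45.3 - 39.0) / (45.3 - 14.2)
f_primary = 0.202572
f_eutectic = 1 - 0.202572 = 0.7974


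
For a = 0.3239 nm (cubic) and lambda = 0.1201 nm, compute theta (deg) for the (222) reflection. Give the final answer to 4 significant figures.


d = a / sqrt(h^2+k^2+l^2)
d = 0.3239 / sqrt(12) = 0.0935019 nm
lambda = 2*d*sin(theta)  =>  sin(theta) = lambda / (2*d)
sin(theta) = 0.1201 / (2 * 0.0935019) = 0.642233
theta = 39.96 deg


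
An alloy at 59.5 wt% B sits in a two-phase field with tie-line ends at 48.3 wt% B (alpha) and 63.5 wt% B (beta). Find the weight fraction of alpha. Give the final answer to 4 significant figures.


f_alpha = (C_beta - C0) / (C_beta - C_alpha)
f_alpha = (63.5 - 59.5) / (63.5 - 48.3)
f_alpha = 0.2632


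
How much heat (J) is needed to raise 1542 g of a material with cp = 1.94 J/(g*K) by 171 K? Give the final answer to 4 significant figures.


Q = m * cp * dT
Q = 1542 * 1.94 * 171
Q = 511500 J


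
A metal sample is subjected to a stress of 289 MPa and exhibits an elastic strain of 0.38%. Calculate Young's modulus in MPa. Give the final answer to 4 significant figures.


E = sigma / epsilon
epsilon = 0.38% = 3.8e-03
E = 289 / 3.8e-03
E = 76050 MPa


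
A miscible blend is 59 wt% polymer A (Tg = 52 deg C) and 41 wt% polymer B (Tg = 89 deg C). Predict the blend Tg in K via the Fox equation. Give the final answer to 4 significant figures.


1/Tg = w1/Tg1 + w2/Tg2 (in Kelvin)
Tg1 = 325.15 K, Tg2 = 362.15 K
1/Tg = 0.59/325.15 + 0.41/362.15
Tg = 339.4 K


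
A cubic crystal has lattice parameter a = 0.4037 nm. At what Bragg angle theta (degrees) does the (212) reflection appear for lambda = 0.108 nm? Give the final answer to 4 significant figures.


d = a / sqrt(h^2+k^2+l^2)
d = 0.4037 / sqrt(9) = 0.134567 nm
lambda = 2*d*sin(theta)  =>  sin(theta) = lambda / (2*d)
sin(theta) = 0.108 / (2 * 0.134567) = 0.401288
theta = 23.66 deg


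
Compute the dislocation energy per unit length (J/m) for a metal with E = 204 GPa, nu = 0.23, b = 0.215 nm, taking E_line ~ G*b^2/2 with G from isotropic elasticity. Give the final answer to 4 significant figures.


Step 1: G = E / (2*(1+nu))
G = 204 / (2*(1+0.23)) = 82.9268 GPa = 8.29268e+10 Pa
Step 2: E_line = G*b^2/2
b = 0.215 nm = 2.15e-10 m
E_line = 0.5 * 8.29268e+10 * (2.15e-10)^2 = 1.917e-09 J/m


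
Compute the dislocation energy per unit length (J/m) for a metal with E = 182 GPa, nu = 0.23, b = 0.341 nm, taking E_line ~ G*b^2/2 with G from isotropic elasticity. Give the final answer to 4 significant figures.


Step 1: G = E / (2*(1+nu))
G = 182 / (2*(1+0.23)) = 73.9837 GPa = 7.39837e+10 Pa
Step 2: E_line = G*b^2/2
b = 0.341 nm = 3.41e-10 m
E_line = 0.5 * 7.39837e+10 * (3.41e-10)^2 = 4.301e-09 J/m


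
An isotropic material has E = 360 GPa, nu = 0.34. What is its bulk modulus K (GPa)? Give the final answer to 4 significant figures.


K = E / (3*(1-2*nu))
K = 360 / (3*(1-2*0.34))
K = 375 GPa


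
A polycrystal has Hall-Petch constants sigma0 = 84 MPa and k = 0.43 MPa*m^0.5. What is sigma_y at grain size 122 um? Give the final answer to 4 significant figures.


sigma_y = sigma0 + k / sqrt(d)
d = 122 um = 1.22e-04 m
sigma_y = 84 + 0.43 / sqrt(1.22e-04)
sigma_y = 122.9 MPa


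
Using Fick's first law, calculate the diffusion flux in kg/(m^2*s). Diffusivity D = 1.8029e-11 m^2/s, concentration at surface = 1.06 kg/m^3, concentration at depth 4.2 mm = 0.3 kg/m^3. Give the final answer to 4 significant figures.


J = -D * (dC/dx) = D * (C1 - C2) / dx
J = 1.8029e-11 * (1.06 - 0.3) / 4.2e-03
J = 3.262e-09 kg/(m^2*s)


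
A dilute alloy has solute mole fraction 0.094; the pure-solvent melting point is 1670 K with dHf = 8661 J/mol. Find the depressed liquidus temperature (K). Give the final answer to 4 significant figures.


dT = R*Tm^2*x / dHf
dT = 8.314 * 1670^2 * 0.094 / 8661
dT = 251.653 K
T_new = 1670 - 251.653 = 1418 K


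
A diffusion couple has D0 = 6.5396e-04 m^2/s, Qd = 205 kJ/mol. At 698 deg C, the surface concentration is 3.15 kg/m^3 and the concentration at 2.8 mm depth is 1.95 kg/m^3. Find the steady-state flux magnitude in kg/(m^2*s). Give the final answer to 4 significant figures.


Step 1: D = D0 * exp(-Qd/(R*T))
T = 698 + 273.15 = 971.15 K
D = 6.5396e-04 * exp(-205e3 / (8.314 * 971.15)) = 6.151e-15 m^2/s
Step 2: J = D * (C1 - C2) / dx
J = 6.151e-15 * (3.15 - 1.95) / 2.8e-03
J = 2.636e-12 kg/(m^2*s)


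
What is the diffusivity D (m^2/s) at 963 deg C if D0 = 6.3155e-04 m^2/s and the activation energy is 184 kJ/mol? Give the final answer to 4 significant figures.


D = D0 * exp(-Qd / (R*T))
T = 1236.15 K
D = 6.3155e-04 * exp(-184e3 / (8.314 * 1236.15))
D = 1.059e-11 m^2/s


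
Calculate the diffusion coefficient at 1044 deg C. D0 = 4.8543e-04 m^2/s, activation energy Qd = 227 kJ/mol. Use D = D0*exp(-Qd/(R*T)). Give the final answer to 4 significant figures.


D = D0 * exp(-Qd / (R*T))
T = 1317.15 K
D = 4.8543e-04 * exp(-227e3 / (8.314 * 1317.15))
D = 4.826e-13 m^2/s


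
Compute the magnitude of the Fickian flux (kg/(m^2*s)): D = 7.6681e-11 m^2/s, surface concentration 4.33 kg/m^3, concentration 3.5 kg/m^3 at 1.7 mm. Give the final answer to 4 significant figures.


J = -D * (dC/dx) = D * (C1 - C2) / dx
J = 7.6681e-11 * (4.33 - 3.5) / 1.7e-03
J = 3.744e-08 kg/(m^2*s)


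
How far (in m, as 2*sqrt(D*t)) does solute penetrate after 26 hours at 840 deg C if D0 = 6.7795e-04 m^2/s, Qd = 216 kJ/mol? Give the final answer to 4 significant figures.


Step 1: D = D0 * exp(-Qd/(R*T))
T = 1113.15 K
D = 6.7795e-04 * exp(-216e3 / (8.314 * 1113.15)) = 4.95469e-14 m^2/s
Step 2: L = 2*sqrt(D*t)
t = 26 h = 93600 s
L = 2*sqrt(4.95469e-14 * 93600) = 1.362e-04 m


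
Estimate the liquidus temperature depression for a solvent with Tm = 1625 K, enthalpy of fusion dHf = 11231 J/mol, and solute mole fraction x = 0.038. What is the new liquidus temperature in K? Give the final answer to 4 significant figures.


dT = R*Tm^2*x / dHf
dT = 8.314 * 1625^2 * 0.038 / 11231
dT = 74.2817 K
T_new = 1625 - 74.2817 = 1551 K


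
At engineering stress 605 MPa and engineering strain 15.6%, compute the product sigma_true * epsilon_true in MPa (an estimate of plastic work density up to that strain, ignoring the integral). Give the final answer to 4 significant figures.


sigma_true = sigma_eng * (1 + epsilon_eng)
sigma_true = 605 * (1 + 0.156) = 699.38 MPa
epsilon_true = ln(1 + epsilon_eng)
epsilon_true = ln(1 + 0.156) = 0.144966
sigma_true * epsilon_true = 699.38 * 0.144966 = 101.4 MPa


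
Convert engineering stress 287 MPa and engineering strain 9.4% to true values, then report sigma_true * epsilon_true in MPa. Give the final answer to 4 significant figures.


sigma_true = sigma_eng * (1 + epsilon_eng)
sigma_true = 287 * (1 + 0.094) = 313.978 MPa
epsilon_true = ln(1 + epsilon_eng)
epsilon_true = ln(1 + 0.094) = 0.0898407
sigma_true * epsilon_true = 313.978 * 0.0898407 = 28.21 MPa


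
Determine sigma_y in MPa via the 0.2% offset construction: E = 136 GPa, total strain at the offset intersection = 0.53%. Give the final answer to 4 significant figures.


Offset strain = 0.002
Elastic strain at yield = total_strain - offset = 5.3e-03 - 0.002 = 3.3e-03
sigma_y = E * elastic_strain = 136000 * 3.3e-03
sigma_y = 448.8 MPa


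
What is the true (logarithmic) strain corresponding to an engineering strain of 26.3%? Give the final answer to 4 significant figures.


epsilon_true = ln(1 + epsilon_eng)
epsilon_true = ln(1 + 0.263)
epsilon_true = 0.2335


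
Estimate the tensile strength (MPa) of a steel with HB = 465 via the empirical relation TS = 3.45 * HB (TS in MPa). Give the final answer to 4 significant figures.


TS (MPa) = 3.45 * HB
TS = 3.45 * 465
TS = 1604 MPa


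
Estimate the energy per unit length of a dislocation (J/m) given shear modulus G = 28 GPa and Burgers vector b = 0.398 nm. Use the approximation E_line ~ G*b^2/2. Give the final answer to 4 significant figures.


E = G*b^2/2
b = 0.398 nm = 3.98e-10 m
G = 28 GPa = 2.8e+10 Pa
E = 0.5 * 2.8e+10 * (3.98e-10)^2
E = 2.218e-09 J/m


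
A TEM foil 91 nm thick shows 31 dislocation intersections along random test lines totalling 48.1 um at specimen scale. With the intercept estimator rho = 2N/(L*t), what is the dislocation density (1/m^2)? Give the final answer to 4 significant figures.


rho = 2N / (L * t)
L = 48.1 um = 4.81e-05 m, t = 91 nm = 9.1e-08 m
rho = 2 * 31 / (4.81e-05 * 9.1e-08)
rho = 1.416e+13 1/m^2


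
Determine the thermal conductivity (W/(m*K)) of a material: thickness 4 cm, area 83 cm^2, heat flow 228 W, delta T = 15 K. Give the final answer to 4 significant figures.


k = Q*L / (A*dT)
L = 0.04 m, A = 8.3e-03 m^2
k = 228 * 0.04 / (8.3e-03 * 15)
k = 73.25 W/(m*K)


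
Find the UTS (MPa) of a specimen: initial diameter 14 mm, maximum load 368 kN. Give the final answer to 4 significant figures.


A0 = pi*(d/2)^2 = pi*(14/2)^2 = 153.938 mm^2
UTS = F_max / A0 = 368*1000 / 153.938
UTS = 2391 MPa


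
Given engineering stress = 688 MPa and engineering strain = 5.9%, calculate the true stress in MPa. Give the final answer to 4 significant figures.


sigma_true = sigma_eng * (1 + epsilon_eng)
sigma_true = 688 * (1 + 0.059)
sigma_true = 728.6 MPa


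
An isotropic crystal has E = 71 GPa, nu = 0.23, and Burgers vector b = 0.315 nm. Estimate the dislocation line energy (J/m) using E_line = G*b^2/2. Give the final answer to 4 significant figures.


Step 1: G = E / (2*(1+nu))
G = 71 / (2*(1+0.23)) = 28.8618 GPa = 2.88618e+10 Pa
Step 2: E_line = G*b^2/2
b = 0.315 nm = 3.15e-10 m
E_line = 0.5 * 2.88618e+10 * (3.15e-10)^2 = 1.432e-09 J/m


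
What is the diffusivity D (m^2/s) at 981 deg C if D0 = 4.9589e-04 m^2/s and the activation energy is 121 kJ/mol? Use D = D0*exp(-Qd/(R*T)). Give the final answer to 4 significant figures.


D = D0 * exp(-Qd / (R*T))
T = 1254.15 K
D = 4.9589e-04 * exp(-121e3 / (8.314 * 1254.15))
D = 4.525e-09 m^2/s


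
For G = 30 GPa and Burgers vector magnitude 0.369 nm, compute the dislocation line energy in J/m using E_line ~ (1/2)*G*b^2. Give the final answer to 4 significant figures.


E = G*b^2/2
b = 0.369 nm = 3.69e-10 m
G = 30 GPa = 3e+10 Pa
E = 0.5 * 3e+10 * (3.69e-10)^2
E = 2.042e-09 J/m


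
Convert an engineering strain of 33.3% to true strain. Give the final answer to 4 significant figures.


epsilon_true = ln(1 + epsilon_eng)
epsilon_true = ln(1 + 0.333)
epsilon_true = 0.2874


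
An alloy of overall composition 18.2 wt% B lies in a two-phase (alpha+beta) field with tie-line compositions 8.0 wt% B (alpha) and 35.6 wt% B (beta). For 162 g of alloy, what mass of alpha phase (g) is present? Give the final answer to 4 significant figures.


f_alpha = (C_beta - C0) / (C_beta - C_alpha)
f_alpha = (35.6 - 18.2) / (35.6 - 8.0) = 0.630435
m_alpha = f_alpha * m_total = 0.630435 * 162 = 102.1 g


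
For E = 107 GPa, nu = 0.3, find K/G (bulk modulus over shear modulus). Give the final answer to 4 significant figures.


G = E / (2*(1+nu))
G = 107 / (2*(1+0.3)) = 41.1538 GPa
K = E / (3*(1-2*nu))
K = 107 / (3*(1-2*0.3)) = 89.1667 GPa
K/G = 89.1667 / 41.1538 = 2.167


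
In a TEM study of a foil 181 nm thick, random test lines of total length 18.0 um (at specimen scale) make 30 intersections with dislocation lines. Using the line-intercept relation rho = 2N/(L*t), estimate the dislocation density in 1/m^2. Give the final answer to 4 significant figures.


rho = 2N / (L * t)
L = 18.0 um = 1.8e-05 m, t = 181 nm = 1.81e-07 m
rho = 2 * 30 / (1.8e-05 * 1.81e-07)
rho = 1.842e+13 1/m^2


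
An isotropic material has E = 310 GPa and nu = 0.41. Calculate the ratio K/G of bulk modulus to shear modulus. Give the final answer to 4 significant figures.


G = E / (2*(1+nu))
G = 310 / (2*(1+0.41)) = 109.929 GPa
K = E / (3*(1-2*nu))
K = 310 / (3*(1-2*0.41)) = 574.074 GPa
K/G = 574.074 / 109.929 = 5.222


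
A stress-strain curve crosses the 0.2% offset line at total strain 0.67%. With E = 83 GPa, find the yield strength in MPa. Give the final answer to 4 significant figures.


Offset strain = 0.002
Elastic strain at yield = total_strain - offset = 6.7e-03 - 0.002 = 4.7e-03
sigma_y = E * elastic_strain = 83000 * 4.7e-03
sigma_y = 390.1 MPa


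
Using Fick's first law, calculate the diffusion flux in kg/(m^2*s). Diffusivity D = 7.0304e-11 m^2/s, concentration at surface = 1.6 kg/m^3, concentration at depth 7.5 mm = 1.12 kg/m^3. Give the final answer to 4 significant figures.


J = -D * (dC/dx) = D * (C1 - C2) / dx
J = 7.0304e-11 * (1.6 - 1.12) / 7.5e-03
J = 4.499e-09 kg/(m^2*s)


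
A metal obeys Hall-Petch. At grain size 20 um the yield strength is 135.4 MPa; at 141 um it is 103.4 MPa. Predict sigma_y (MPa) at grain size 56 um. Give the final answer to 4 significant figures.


sigma_y = sigma0 + k / sqrt(d)
1/sqrt(d1) = 1/sqrt(2e-05) = 223.607;  1/sqrt(d2) = 84.2152
k = (sigma1 - sigma2) / (1/sqrt(d1) - 1/sqrt(d2)) = (135.4 - 103.4) / (223.607 - 84.2152) = 0.229569 MPa*m^0.5
sigma0 = sigma1 - k/sqrt(d1) = 135.4 - 0.229569*223.607 = 84.0668 MPa
sigma_y(d3) = 84.0668 + 0.229569 / sqrt(5.6e-05) = 114.7 MPa


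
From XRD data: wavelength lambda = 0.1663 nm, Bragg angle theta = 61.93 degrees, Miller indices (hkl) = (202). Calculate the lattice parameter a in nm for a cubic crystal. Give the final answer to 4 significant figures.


d = lambda / (2*sin(theta))
d = 0.1663 / (2*sin(61.93 deg))
d = 0.0942345 nm
a = d * sqrt(h^2+k^2+l^2) = 0.0942345 * sqrt(8)
a = 0.2665 nm


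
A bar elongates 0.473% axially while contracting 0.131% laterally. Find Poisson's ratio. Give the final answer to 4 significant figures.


nu = -epsilon_lat / epsilon_axial
Lateral strain is contraction (negative), so using magnitudes:
nu = 0.131 / 0.473
nu = 0.277


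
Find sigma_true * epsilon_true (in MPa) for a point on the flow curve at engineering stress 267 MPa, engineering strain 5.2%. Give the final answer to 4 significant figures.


sigma_true = sigma_eng * (1 + epsilon_eng)
sigma_true = 267 * (1 + 0.052) = 280.884 MPa
epsilon_true = ln(1 + epsilon_eng)
epsilon_true = ln(1 + 0.052) = 0.0506931
sigma_true * epsilon_true = 280.884 * 0.0506931 = 14.24 MPa


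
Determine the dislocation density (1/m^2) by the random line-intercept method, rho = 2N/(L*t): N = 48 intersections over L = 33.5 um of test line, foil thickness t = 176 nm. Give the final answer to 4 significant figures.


rho = 2N / (L * t)
L = 33.5 um = 3.35e-05 m, t = 176 nm = 1.76e-07 m
rho = 2 * 48 / (3.35e-05 * 1.76e-07)
rho = 1.628e+13 1/m^2


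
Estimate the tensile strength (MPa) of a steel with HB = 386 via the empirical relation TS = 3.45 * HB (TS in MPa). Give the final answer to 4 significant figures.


TS (MPa) = 3.45 * HB
TS = 3.45 * 386
TS = 1332 MPa


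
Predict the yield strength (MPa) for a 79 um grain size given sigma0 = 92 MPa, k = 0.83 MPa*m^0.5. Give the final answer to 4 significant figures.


sigma_y = sigma0 + k / sqrt(d)
d = 79 um = 7.9e-05 m
sigma_y = 92 + 0.83 / sqrt(7.9e-05)
sigma_y = 185.4 MPa


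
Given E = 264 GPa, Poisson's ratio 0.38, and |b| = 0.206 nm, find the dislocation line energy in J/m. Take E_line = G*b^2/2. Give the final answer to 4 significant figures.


Step 1: G = E / (2*(1+nu))
G = 264 / (2*(1+0.38)) = 95.6522 GPa = 9.56522e+10 Pa
Step 2: E_line = G*b^2/2
b = 0.206 nm = 2.06e-10 m
E_line = 0.5 * 9.56522e+10 * (2.06e-10)^2 = 2.03e-09 J/m


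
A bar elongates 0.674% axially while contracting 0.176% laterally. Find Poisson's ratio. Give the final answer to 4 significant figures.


nu = -epsilon_lat / epsilon_axial
Lateral strain is contraction (negative), so using magnitudes:
nu = 0.176 / 0.674
nu = 0.2611


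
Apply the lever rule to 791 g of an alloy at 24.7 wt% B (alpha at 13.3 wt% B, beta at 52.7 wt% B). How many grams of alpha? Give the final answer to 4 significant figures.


f_alpha = (C_beta - C0) / (C_beta - C_alpha)
f_alpha = (52.7 - 24.7) / (52.7 - 13.3) = 0.71066
m_alpha = f_alpha * m_total = 0.71066 * 791 = 562.1 g


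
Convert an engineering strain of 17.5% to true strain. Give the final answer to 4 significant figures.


epsilon_true = ln(1 + epsilon_eng)
epsilon_true = ln(1 + 0.175)
epsilon_true = 0.1613


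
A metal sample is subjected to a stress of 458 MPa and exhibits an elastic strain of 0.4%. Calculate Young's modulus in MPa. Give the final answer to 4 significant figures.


E = sigma / epsilon
epsilon = 0.4% = 4e-03
E = 458 / 4e-03
E = 114500 MPa


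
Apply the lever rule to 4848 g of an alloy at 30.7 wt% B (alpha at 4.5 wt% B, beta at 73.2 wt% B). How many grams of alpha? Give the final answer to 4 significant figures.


f_alpha = (C_beta - C0) / (C_beta - C_alpha)
f_alpha = (73.2 - 30.7) / (73.2 - 4.5) = 0.618632
m_alpha = f_alpha * m_total = 0.618632 * 4848 = 2999 g


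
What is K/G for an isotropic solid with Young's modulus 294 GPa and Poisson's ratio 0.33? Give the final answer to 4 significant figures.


G = E / (2*(1+nu))
G = 294 / (2*(1+0.33)) = 110.526 GPa
K = E / (3*(1-2*nu))
K = 294 / (3*(1-2*0.33)) = 288.235 GPa
K/G = 288.235 / 110.526 = 2.608


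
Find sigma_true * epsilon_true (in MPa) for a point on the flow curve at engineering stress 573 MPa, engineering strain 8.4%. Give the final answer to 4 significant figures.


sigma_true = sigma_eng * (1 + epsilon_eng)
sigma_true = 573 * (1 + 0.084) = 621.132 MPa
epsilon_true = ln(1 + epsilon_eng)
epsilon_true = ln(1 + 0.084) = 0.0806579
sigma_true * epsilon_true = 621.132 * 0.0806579 = 50.1 MPa


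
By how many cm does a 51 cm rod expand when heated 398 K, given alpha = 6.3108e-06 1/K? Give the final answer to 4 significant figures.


dL = L0 * alpha * dT
dL = 51 * 6.3108e-06 * 398
dL = 0.1281 cm


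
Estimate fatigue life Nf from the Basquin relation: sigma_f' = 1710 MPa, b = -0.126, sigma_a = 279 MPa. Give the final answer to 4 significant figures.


sigma_a = sigma_f' * (2*Nf)^b
2*Nf = (sigma_a / sigma_f')^(1/b)
2*Nf = (279 / 1710)^(1/-0.126)
2*Nf = 1.77477e+06
Nf = 887400 cycles


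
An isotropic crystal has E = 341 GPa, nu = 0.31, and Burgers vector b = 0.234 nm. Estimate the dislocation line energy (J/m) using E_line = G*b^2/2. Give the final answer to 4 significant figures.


Step 1: G = E / (2*(1+nu))
G = 341 / (2*(1+0.31)) = 130.153 GPa = 1.30153e+11 Pa
Step 2: E_line = G*b^2/2
b = 0.234 nm = 2.34e-10 m
E_line = 0.5 * 1.30153e+11 * (2.34e-10)^2 = 3.563e-09 J/m


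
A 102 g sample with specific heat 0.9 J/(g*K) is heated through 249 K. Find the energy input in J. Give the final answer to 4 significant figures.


Q = m * cp * dT
Q = 102 * 0.9 * 249
Q = 22860 J


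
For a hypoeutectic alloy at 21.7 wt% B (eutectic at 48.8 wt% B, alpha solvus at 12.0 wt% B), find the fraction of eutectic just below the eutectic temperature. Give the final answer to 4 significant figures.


f_primary = (C_e - C0) / (C_e - C_alpha_max)
f_primary = (48.8 - 21.7) / (48.8 - 12.0)
f_primary = 0.736413
f_eutectic = 1 - 0.736413 = 0.2636


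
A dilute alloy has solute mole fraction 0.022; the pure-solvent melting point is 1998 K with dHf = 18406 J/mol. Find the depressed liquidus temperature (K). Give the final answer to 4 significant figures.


dT = R*Tm^2*x / dHf
dT = 8.314 * 1998^2 * 0.022 / 18406
dT = 39.6702 K
T_new = 1998 - 39.6702 = 1958 K


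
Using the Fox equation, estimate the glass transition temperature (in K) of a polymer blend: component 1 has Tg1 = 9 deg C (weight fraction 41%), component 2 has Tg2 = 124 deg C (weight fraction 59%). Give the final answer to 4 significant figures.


1/Tg = w1/Tg1 + w2/Tg2 (in Kelvin)
Tg1 = 282.15 K, Tg2 = 397.15 K
1/Tg = 0.41/282.15 + 0.59/397.15
Tg = 340.3 K


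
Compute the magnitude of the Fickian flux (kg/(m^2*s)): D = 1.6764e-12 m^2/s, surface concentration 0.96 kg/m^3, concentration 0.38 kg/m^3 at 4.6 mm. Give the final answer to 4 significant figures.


J = -D * (dC/dx) = D * (C1 - C2) / dx
J = 1.6764e-12 * (0.96 - 0.38) / 4.6e-03
J = 2.114e-10 kg/(m^2*s)


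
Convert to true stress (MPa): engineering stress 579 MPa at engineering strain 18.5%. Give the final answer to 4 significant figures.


sigma_true = sigma_eng * (1 + epsilon_eng)
sigma_true = 579 * (1 + 0.185)
sigma_true = 686.1 MPa


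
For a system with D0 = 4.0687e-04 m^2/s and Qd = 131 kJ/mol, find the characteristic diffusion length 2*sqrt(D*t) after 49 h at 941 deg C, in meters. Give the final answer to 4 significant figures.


Step 1: D = D0 * exp(-Qd/(R*T))
T = 1214.15 K
D = 4.0687e-04 * exp(-131e3 / (8.314 * 1214.15)) = 9.40646e-10 m^2/s
Step 2: L = 2*sqrt(D*t)
t = 49 h = 176400 s
L = 2*sqrt(9.40646e-10 * 176400) = 0.02576 m


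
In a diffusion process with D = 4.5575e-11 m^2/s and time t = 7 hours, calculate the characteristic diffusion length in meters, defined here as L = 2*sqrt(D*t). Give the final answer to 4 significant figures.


t = 7 hr = 25200 s
Diffusion length = 2*sqrt(D*t)
= 2*sqrt(4.5575e-11 * 25200)
= 2.143e-03 m


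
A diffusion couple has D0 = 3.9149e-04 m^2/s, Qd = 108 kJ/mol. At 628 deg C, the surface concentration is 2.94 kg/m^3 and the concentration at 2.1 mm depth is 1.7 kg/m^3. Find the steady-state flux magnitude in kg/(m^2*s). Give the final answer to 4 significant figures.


Step 1: D = D0 * exp(-Qd/(R*T))
T = 628 + 273.15 = 901.15 K
D = 3.9149e-04 * exp(-108e3 / (8.314 * 901.15)) = 2.1495e-10 m^2/s
Step 2: J = D * (C1 - C2) / dx
J = 2.1495e-10 * (2.94 - 1.7) / 2.1e-03
J = 1.269e-07 kg/(m^2*s)


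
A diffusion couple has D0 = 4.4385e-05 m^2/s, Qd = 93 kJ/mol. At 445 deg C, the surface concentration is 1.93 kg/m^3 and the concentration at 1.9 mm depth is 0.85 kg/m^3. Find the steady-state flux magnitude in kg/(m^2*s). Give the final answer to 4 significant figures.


Step 1: D = D0 * exp(-Qd/(R*T))
T = 445 + 273.15 = 718.15 K
D = 4.4385e-05 * exp(-93e3 / (8.314 * 718.15)) = 7.63198e-12 m^2/s
Step 2: J = D * (C1 - C2) / dx
J = 7.63198e-12 * (1.93 - 0.85) / 1.9e-03
J = 4.338e-09 kg/(m^2*s)


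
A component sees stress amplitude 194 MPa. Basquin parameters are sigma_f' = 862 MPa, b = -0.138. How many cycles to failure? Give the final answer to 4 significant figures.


sigma_a = sigma_f' * (2*Nf)^b
2*Nf = (sigma_a / sigma_f')^(1/b)
2*Nf = (194 / 862)^(1/-0.138)
2*Nf = 49376.3
Nf = 24690 cycles


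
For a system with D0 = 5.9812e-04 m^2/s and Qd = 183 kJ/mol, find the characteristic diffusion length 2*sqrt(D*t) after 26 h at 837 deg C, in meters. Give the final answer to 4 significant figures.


Step 1: D = D0 * exp(-Qd/(R*T))
T = 1110.15 K
D = 5.9812e-04 * exp(-183e3 / (8.314 * 1110.15)) = 1.46549e-12 m^2/s
Step 2: L = 2*sqrt(D*t)
t = 26 h = 93600 s
L = 2*sqrt(1.46549e-12 * 93600) = 7.407e-04 m


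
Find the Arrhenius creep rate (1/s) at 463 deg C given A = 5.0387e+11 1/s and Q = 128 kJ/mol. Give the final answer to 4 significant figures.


rate = A * exp(-Q / (R*T))
T = 463 + 273.15 = 736.15 K
rate = 5.0387e+11 * exp(-128e3 / (8.314 * 736.15))
rate = 416.4 1/s


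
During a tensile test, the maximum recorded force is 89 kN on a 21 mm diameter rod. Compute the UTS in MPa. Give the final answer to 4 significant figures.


A0 = pi*(d/2)^2 = pi*(21/2)^2 = 346.361 mm^2
UTS = F_max / A0 = 89*1000 / 346.361
UTS = 257 MPa


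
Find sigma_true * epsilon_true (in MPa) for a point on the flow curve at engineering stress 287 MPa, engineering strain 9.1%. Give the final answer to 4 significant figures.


sigma_true = sigma_eng * (1 + epsilon_eng)
sigma_true = 287 * (1 + 0.091) = 313.117 MPa
epsilon_true = ln(1 + epsilon_eng)
epsilon_true = ln(1 + 0.091) = 0.0870947
sigma_true * epsilon_true = 313.117 * 0.0870947 = 27.27 MPa


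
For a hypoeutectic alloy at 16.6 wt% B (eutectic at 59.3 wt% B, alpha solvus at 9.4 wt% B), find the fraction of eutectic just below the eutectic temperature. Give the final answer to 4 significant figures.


f_primary = (C_e - C0) / (C_e - C_alpha_max)
f_primary = (59.3 - 16.6) / (59.3 - 9.4)
f_primary = 0.855711
f_eutectic = 1 - 0.855711 = 0.1443


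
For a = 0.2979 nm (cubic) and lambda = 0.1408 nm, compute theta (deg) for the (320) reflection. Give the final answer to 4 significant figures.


d = a / sqrt(h^2+k^2+l^2)
d = 0.2979 / sqrt(13) = 0.0826226 nm
lambda = 2*d*sin(theta)  =>  sin(theta) = lambda / (2*d)
sin(theta) = 0.1408 / (2 * 0.0826226) = 0.852067
theta = 58.44 deg


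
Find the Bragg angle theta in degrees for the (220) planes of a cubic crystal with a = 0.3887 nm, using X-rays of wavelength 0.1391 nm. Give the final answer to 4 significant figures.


d = a / sqrt(h^2+k^2+l^2)
d = 0.3887 / sqrt(8) = 0.137426 nm
lambda = 2*d*sin(theta)  =>  sin(theta) = lambda / (2*d)
sin(theta) = 0.1391 / (2 * 0.137426) = 0.50609
theta = 30.4 deg


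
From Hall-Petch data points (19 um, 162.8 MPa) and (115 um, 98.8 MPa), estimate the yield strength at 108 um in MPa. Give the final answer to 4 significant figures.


sigma_y = sigma0 + k / sqrt(d)
1/sqrt(d1) = 1/sqrt(1.9e-05) = 229.416;  1/sqrt(d2) = 93.2505
k = (sigma1 - sigma2) / (1/sqrt(d1) - 1/sqrt(d2)) = (162.8 - 98.8) / (229.416 - 93.2505) = 0.470017 MPa*m^0.5
sigma0 = sigma1 - k/sqrt(d1) = 162.8 - 0.470017*229.416 = 54.9707 MPa
sigma_y(d3) = 54.9707 + 0.470017 / sqrt(1.08e-04) = 100.2 MPa


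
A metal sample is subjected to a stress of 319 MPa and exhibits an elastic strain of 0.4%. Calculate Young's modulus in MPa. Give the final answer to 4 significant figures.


E = sigma / epsilon
epsilon = 0.4% = 4e-03
E = 319 / 4e-03
E = 79750 MPa


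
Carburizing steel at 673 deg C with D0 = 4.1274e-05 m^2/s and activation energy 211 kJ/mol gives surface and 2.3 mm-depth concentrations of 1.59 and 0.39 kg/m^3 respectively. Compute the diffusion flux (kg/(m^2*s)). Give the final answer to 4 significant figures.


Step 1: D = D0 * exp(-Qd/(R*T))
T = 673 + 273.15 = 946.15 K
D = 4.1274e-05 * exp(-211e3 / (8.314 * 946.15)) = 9.25676e-17 m^2/s
Step 2: J = D * (C1 - C2) / dx
J = 9.25676e-17 * (1.59 - 0.39) / 2.3e-03
J = 4.83e-14 kg/(m^2*s)


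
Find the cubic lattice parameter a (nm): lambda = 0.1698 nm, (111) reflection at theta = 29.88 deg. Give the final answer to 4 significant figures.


d = lambda / (2*sin(theta))
d = 0.1698 / (2*sin(29.88 deg))
d = 0.170419 nm
a = d * sqrt(h^2+k^2+l^2) = 0.170419 * sqrt(3)
a = 0.2952 nm


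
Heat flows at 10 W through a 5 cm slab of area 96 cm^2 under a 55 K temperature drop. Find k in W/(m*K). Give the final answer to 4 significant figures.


k = Q*L / (A*dT)
L = 0.05 m, A = 9.6e-03 m^2
k = 10 * 0.05 / (9.6e-03 * 55)
k = 0.947 W/(m*K)


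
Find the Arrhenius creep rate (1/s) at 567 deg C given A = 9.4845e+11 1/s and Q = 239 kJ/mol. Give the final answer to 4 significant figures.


rate = A * exp(-Q / (R*T))
T = 567 + 273.15 = 840.15 K
rate = 9.4845e+11 * exp(-239e3 / (8.314 * 840.15))
rate = 1.31e-03 1/s


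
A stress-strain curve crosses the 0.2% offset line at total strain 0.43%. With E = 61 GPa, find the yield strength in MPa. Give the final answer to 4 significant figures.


Offset strain = 0.002
Elastic strain at yield = total_strain - offset = 4.3e-03 - 0.002 = 2.3e-03
sigma_y = E * elastic_strain = 61000 * 2.3e-03
sigma_y = 140.3 MPa


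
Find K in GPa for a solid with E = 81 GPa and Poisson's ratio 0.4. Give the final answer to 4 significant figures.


K = E / (3*(1-2*nu))
K = 81 / (3*(1-2*0.4))
K = 135 GPa


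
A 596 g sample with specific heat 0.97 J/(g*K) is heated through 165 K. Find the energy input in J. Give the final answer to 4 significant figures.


Q = m * cp * dT
Q = 596 * 0.97 * 165
Q = 95390 J


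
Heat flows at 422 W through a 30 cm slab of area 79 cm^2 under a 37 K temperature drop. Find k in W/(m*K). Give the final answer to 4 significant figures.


k = Q*L / (A*dT)
L = 0.3 m, A = 7.9e-03 m^2
k = 422 * 0.3 / (7.9e-03 * 37)
k = 433.1 W/(m*K)


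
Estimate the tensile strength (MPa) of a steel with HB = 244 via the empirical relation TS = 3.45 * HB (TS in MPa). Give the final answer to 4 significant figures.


TS (MPa) = 3.45 * HB
TS = 3.45 * 244
TS = 841.8 MPa


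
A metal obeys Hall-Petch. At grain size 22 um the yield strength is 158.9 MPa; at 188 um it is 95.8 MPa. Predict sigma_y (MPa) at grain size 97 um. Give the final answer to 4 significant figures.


sigma_y = sigma0 + k / sqrt(d)
1/sqrt(d1) = 1/sqrt(2.2e-05) = 213.201;  1/sqrt(d2) = 72.9325
k = (sigma1 - sigma2) / (1/sqrt(d1) - 1/sqrt(d2)) = (158.9 - 95.8) / (213.201 - 72.9325) = 0.449852 MPa*m^0.5
sigma0 = sigma1 - k/sqrt(d1) = 158.9 - 0.449852*213.201 = 62.9911 MPa
sigma_y(d3) = 62.9911 + 0.449852 / sqrt(9.7e-05) = 108.7 MPa


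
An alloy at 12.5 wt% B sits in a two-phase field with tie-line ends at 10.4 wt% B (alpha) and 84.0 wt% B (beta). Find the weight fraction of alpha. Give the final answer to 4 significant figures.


f_alpha = (C_beta - C0) / (C_beta - C_alpha)
f_alpha = (84.0 - 12.5) / (84.0 - 10.4)
f_alpha = 0.9715


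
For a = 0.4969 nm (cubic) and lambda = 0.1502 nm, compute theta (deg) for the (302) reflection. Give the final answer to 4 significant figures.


d = a / sqrt(h^2+k^2+l^2)
d = 0.4969 / sqrt(13) = 0.137815 nm
lambda = 2*d*sin(theta)  =>  sin(theta) = lambda / (2*d)
sin(theta) = 0.1502 / (2 * 0.137815) = 0.544932
theta = 33.02 deg


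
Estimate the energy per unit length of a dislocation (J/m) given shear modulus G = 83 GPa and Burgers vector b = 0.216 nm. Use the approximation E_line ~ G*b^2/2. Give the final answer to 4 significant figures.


E = G*b^2/2
b = 0.216 nm = 2.16e-10 m
G = 83 GPa = 8.3e+10 Pa
E = 0.5 * 8.3e+10 * (2.16e-10)^2
E = 1.936e-09 J/m


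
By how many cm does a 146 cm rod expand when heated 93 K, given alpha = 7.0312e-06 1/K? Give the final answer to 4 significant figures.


dL = L0 * alpha * dT
dL = 146 * 7.0312e-06 * 93
dL = 0.09547 cm


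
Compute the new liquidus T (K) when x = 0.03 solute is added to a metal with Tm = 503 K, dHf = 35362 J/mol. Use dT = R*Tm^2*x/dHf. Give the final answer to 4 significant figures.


dT = R*Tm^2*x / dHf
dT = 8.314 * 503^2 * 0.03 / 35362
dT = 1.78456 K
T_new = 503 - 1.78456 = 501.2 K


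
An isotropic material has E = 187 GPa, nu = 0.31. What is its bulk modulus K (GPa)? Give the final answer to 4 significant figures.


K = E / (3*(1-2*nu))
K = 187 / (3*(1-2*0.31))
K = 164 GPa


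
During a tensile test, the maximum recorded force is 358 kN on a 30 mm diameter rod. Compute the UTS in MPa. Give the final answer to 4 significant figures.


A0 = pi*(d/2)^2 = pi*(30/2)^2 = 706.858 mm^2
UTS = F_max / A0 = 358*1000 / 706.858
UTS = 506.5 MPa


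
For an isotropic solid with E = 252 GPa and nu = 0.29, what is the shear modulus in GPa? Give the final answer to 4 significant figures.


G = E / (2*(1+nu))
G = 252 / (2*(1+0.29))
G = 97.67 GPa
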